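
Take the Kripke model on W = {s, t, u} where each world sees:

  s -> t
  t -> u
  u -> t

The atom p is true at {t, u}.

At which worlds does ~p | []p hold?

{s, t, u}

s: ~p is T, []p is T. ✓
t: ~p is F, []p is T. ✓
u: ~p is F, []p is T. ✓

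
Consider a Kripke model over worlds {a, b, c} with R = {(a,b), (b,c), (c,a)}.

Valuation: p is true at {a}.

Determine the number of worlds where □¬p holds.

2

a: successors {b}; ¬p there: b:T. ✓
b: successors {c}; ¬p there: c:T. ✓
c: successors {a}; ¬p there: a:F. ✗
Satisfying worlds: {a, b}.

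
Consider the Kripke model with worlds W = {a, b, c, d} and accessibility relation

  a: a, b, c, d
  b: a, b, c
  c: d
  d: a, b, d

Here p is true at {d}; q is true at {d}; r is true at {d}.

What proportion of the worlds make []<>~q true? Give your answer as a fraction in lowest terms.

a: successors {a, b, c, d}; <>~q there: a:T, b:T, c:F, d:T. ✗
b: successors {a, b, c}; <>~q there: a:T, b:T, c:F. ✗
c: successors {d}; <>~q there: d:T. ✓
d: successors {a, b, d}; <>~q there: a:T, b:T, d:T. ✓
That's 2 of 4 worlds, so 2/4 = 1/2.

1/2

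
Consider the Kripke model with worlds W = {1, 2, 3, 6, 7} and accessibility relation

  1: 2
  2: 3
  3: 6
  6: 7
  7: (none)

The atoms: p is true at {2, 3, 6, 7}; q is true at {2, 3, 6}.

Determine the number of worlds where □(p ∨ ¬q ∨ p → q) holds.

4

1: successors {2}; p ∨ ¬q ∨ p → q there: 2:T. ✓
2: successors {3}; p ∨ ¬q ∨ p → q there: 3:T. ✓
3: successors {6}; p ∨ ¬q ∨ p → q there: 6:T. ✓
6: successors {7}; p ∨ ¬q ∨ p → q there: 7:F. ✗
7: no successors, so □(p ∨ ¬q ∨ p → q) holds vacuously. ✓
Satisfying worlds: {1, 2, 3, 7}.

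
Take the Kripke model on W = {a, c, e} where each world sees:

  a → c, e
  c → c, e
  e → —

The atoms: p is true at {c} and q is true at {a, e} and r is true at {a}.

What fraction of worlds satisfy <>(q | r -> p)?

2/3

a: successors {c, e}; q | r -> p there: c:T, e:F. ✓
c: successors {c, e}; q | r -> p there: c:T, e:F. ✓
e: no successors, so <>(q | r -> p) fails. ✗
That's 2 of 3 worlds, so 2/3.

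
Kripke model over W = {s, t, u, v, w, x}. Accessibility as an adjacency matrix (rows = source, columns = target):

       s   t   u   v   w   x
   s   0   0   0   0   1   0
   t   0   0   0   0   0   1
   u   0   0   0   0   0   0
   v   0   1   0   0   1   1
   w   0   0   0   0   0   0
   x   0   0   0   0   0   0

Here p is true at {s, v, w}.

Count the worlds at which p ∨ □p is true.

s: p is T, □p is T. ✓
t: p is F, □p is F. ✗
u: p is F, □p is T. ✓
v: p is T, □p is F. ✓
w: p is T, □p is T. ✓
x: p is F, □p is T. ✓
Satisfying worlds: {s, u, v, w, x}.

5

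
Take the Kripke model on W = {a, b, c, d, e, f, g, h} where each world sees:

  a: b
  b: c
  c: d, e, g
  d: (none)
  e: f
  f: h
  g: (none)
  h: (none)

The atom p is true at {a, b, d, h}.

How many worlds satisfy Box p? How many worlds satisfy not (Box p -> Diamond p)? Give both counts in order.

5 and 3

For Box p:
a: successors {b}; p there: b:T. ✓
b: successors {c}; p there: c:F. ✗
c: successors {d, e, g}; p there: d:T, e:F, g:F. ✗
d: no successors, so Box p holds vacuously. ✓
e: successors {f}; p there: f:F. ✗
f: successors {h}; p there: h:T. ✓
g: no successors, so Box p holds vacuously. ✓
h: no successors, so Box p holds vacuously. ✓
— 5 worlds.
For not (Box p -> Diamond p):
a: Box p -> Diamond p is T. ✗
b: Box p -> Diamond p is T. ✗
c: Box p -> Diamond p is T. ✗
d: Box p -> Diamond p is F. ✓
e: Box p -> Diamond p is T. ✗
f: Box p -> Diamond p is T. ✗
g: Box p -> Diamond p is F. ✓
h: Box p -> Diamond p is F. ✓
— 3 worlds.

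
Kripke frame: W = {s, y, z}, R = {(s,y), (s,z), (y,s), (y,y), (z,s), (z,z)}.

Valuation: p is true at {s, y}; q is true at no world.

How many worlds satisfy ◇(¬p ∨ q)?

s: successors {y, z}; ¬p ∨ q there: y:F, z:T. ✓
y: successors {s, y}; ¬p ∨ q there: s:F, y:F. ✗
z: successors {s, z}; ¬p ∨ q there: s:F, z:T. ✓
Satisfying worlds: {s, z}.

2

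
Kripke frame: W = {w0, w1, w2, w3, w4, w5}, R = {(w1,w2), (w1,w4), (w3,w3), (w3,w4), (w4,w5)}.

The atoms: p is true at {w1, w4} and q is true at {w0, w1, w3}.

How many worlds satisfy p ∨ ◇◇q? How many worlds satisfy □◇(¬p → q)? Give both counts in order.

For p ∨ ◇◇q:
w0: p is F, ◇◇q is F. ✗
w1: p is T, ◇◇q is F. ✓
w2: p is F, ◇◇q is F. ✗
w3: p is F, ◇◇q is T. ✓
w4: p is T, ◇◇q is F. ✓
w5: p is F, ◇◇q is F. ✗
— 3 worlds.
For □◇(¬p → q):
w0: no successors, so □◇(¬p → q) holds vacuously. ✓
w1: successors {w2, w4}; ◇(¬p → q) there: w2:F, w4:F. ✗
w2: no successors, so □◇(¬p → q) holds vacuously. ✓
w3: successors {w3, w4}; ◇(¬p → q) there: w3:T, w4:F. ✗
w4: successors {w5}; ◇(¬p → q) there: w5:F. ✗
w5: no successors, so □◇(¬p → q) holds vacuously. ✓
— 3 worlds.

3 and 3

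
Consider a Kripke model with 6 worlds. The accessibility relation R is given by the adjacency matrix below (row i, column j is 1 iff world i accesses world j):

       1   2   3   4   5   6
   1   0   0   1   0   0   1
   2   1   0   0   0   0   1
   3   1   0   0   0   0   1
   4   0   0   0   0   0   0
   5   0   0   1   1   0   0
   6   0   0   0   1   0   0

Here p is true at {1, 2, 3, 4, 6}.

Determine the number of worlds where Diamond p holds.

1: successors {3, 6}; p there: 3:T, 6:T. ✓
2: successors {1, 6}; p there: 1:T, 6:T. ✓
3: successors {1, 6}; p there: 1:T, 6:T. ✓
4: no successors, so Diamond p fails. ✗
5: successors {3, 4}; p there: 3:T, 4:T. ✓
6: successors {4}; p there: 4:T. ✓
Satisfying worlds: {1, 2, 3, 5, 6}.

5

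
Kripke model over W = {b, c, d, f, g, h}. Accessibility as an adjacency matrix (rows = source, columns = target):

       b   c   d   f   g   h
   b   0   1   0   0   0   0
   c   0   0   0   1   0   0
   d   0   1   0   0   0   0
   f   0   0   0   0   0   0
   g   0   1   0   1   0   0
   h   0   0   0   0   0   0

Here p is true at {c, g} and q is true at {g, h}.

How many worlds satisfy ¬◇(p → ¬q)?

2

b: ◇(p → ¬q) is T. ✗
c: ◇(p → ¬q) is T. ✗
d: ◇(p → ¬q) is T. ✗
f: ◇(p → ¬q) is F. ✓
g: ◇(p → ¬q) is T. ✗
h: ◇(p → ¬q) is F. ✓
Satisfying worlds: {f, h}.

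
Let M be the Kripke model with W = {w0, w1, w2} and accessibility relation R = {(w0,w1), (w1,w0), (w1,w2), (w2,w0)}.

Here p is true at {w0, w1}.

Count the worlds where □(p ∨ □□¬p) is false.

1

w0: successors {w1}; p ∨ □□¬p there: w1:T. ✓
w1: successors {w0, w2}; p ∨ □□¬p there: w0:T, w2:F. ✗
w2: successors {w0}; p ∨ □□¬p there: w0:T. ✓
Satisfying worlds: {w0, w2}.
So □(p ∨ □□¬p) fails at the other 1 world.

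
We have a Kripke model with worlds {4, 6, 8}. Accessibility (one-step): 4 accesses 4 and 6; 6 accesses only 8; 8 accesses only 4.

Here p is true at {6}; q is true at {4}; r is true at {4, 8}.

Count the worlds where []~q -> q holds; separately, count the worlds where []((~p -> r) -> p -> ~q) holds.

For []~q -> q:
4: []~q is F, q is T. ✓
6: []~q is T, q is F. ✗
8: []~q is F, q is F. ✓
— 2 worlds.
For []((~p -> r) -> p -> ~q):
4: successors {4, 6}; (~p -> r) -> p -> ~q there: 4:T, 6:T. ✓
6: successors {8}; (~p -> r) -> p -> ~q there: 8:T. ✓
8: successors {4}; (~p -> r) -> p -> ~q there: 4:T. ✓
— 3 worlds.

2 and 3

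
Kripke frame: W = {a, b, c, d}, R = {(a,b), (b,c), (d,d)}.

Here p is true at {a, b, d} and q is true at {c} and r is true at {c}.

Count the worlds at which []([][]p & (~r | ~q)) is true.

3

a: successors {b}; [][]p & (~r | ~q) there: b:T. ✓
b: successors {c}; [][]p & (~r | ~q) there: c:F. ✗
c: no successors, so []([][]p & (~r | ~q)) holds vacuously. ✓
d: successors {d}; [][]p & (~r | ~q) there: d:T. ✓
Satisfying worlds: {a, c, d}.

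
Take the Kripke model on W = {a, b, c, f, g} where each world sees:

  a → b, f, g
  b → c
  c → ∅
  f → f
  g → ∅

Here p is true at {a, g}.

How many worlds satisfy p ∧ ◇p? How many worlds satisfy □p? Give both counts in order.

For p ∧ ◇p:
a: p is T, ◇p is T. ✓
b: p is F, ◇p is F. ✗
c: p is F, ◇p is F. ✗
f: p is F, ◇p is F. ✗
g: p is T, ◇p is F. ✗
— 1 world.
For □p:
a: successors {b, f, g}; p there: b:F, f:F, g:T. ✗
b: successors {c}; p there: c:F. ✗
c: no successors, so □p holds vacuously. ✓
f: successors {f}; p there: f:F. ✗
g: no successors, so □p holds vacuously. ✓
— 2 worlds.

1 and 2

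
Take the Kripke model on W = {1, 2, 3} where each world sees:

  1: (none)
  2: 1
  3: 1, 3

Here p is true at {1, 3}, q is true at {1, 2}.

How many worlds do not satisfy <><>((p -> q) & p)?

2

1: no successors, so <><>((p -> q) & p) fails. ✗
2: successors {1}; <>((p -> q) & p) there: 1:F. ✗
3: successors {1, 3}; <>((p -> q) & p) there: 1:F, 3:T. ✓
Satisfying worlds: {3}.
So <><>((p -> q) & p) fails at the other 2 worlds.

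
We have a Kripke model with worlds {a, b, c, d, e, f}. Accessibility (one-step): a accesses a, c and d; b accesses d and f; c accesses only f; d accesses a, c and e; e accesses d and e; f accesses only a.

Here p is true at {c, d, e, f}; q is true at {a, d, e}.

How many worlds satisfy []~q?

1

a: successors {a, c, d}; ~q there: a:F, c:T, d:F. ✗
b: successors {d, f}; ~q there: d:F, f:T. ✗
c: successors {f}; ~q there: f:T. ✓
d: successors {a, c, e}; ~q there: a:F, c:T, e:F. ✗
e: successors {d, e}; ~q there: d:F, e:F. ✗
f: successors {a}; ~q there: a:F. ✗
Satisfying worlds: {c}.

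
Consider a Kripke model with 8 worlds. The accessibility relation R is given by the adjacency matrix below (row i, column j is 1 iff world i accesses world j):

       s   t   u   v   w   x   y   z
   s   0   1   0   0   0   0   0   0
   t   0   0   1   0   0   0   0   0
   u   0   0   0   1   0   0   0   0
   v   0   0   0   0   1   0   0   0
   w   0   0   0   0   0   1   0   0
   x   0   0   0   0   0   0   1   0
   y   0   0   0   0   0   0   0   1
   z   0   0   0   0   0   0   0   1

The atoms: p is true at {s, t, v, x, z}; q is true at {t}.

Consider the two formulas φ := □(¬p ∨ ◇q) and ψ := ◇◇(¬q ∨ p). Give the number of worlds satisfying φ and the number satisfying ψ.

3 and 8

For □(¬p ∨ ◇q):
s: successors {t}; ¬p ∨ ◇q there: t:F. ✗
t: successors {u}; ¬p ∨ ◇q there: u:T. ✓
u: successors {v}; ¬p ∨ ◇q there: v:F. ✗
v: successors {w}; ¬p ∨ ◇q there: w:T. ✓
w: successors {x}; ¬p ∨ ◇q there: x:F. ✗
x: successors {y}; ¬p ∨ ◇q there: y:T. ✓
y: successors {z}; ¬p ∨ ◇q there: z:F. ✗
z: successors {z}; ¬p ∨ ◇q there: z:F. ✗
— 3 worlds.
For ◇◇(¬q ∨ p):
s: successors {t}; ◇(¬q ∨ p) there: t:T. ✓
t: successors {u}; ◇(¬q ∨ p) there: u:T. ✓
u: successors {v}; ◇(¬q ∨ p) there: v:T. ✓
v: successors {w}; ◇(¬q ∨ p) there: w:T. ✓
w: successors {x}; ◇(¬q ∨ p) there: x:T. ✓
x: successors {y}; ◇(¬q ∨ p) there: y:T. ✓
y: successors {z}; ◇(¬q ∨ p) there: z:T. ✓
z: successors {z}; ◇(¬q ∨ p) there: z:T. ✓
— 8 worlds.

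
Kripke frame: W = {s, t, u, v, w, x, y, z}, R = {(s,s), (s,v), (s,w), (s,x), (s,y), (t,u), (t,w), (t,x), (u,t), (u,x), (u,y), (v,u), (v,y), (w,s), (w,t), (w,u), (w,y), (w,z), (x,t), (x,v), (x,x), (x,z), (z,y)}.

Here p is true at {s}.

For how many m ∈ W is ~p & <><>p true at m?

s: ~p is F, <><>p is T. ✗
t: ~p is T, <><>p is T. ✓
u: ~p is T, <><>p is F. ✗
v: ~p is T, <><>p is F. ✗
w: ~p is T, <><>p is T. ✓
x: ~p is T, <><>p is F. ✗
y: ~p is T, <><>p is F. ✗
z: ~p is T, <><>p is F. ✗
Satisfying worlds: {t, w}.

2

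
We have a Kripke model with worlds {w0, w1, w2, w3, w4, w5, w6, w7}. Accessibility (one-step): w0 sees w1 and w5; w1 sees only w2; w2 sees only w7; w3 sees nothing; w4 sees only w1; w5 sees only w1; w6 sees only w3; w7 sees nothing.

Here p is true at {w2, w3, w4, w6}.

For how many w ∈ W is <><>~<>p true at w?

4

w0: successors {w1, w5}; <>~<>p there: w1:T, w5:F. ✓
w1: successors {w2}; <>~<>p there: w2:T. ✓
w2: successors {w7}; <>~<>p there: w7:F. ✗
w3: no successors, so <><>~<>p fails. ✗
w4: successors {w1}; <>~<>p there: w1:T. ✓
w5: successors {w1}; <>~<>p there: w1:T. ✓
w6: successors {w3}; <>~<>p there: w3:F. ✗
w7: no successors, so <><>~<>p fails. ✗
Satisfying worlds: {w0, w1, w4, w5}.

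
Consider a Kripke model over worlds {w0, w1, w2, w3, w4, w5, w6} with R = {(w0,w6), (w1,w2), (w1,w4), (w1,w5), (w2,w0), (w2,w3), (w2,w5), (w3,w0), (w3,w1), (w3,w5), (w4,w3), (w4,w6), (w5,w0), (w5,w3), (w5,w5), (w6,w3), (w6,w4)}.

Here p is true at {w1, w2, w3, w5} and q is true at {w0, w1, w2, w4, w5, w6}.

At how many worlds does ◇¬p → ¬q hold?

1

w0: ◇¬p is T, ¬q is F. ✗
w1: ◇¬p is T, ¬q is F. ✗
w2: ◇¬p is T, ¬q is F. ✗
w3: ◇¬p is T, ¬q is T. ✓
w4: ◇¬p is T, ¬q is F. ✗
w5: ◇¬p is T, ¬q is F. ✗
w6: ◇¬p is T, ¬q is F. ✗
Satisfying worlds: {w3}.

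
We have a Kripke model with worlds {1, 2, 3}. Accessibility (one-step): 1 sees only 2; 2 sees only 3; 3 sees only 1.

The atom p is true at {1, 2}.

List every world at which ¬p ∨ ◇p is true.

{1, 3}

1: ¬p is F, ◇p is T. ✓
2: ¬p is F, ◇p is F. ✗
3: ¬p is T, ◇p is T. ✓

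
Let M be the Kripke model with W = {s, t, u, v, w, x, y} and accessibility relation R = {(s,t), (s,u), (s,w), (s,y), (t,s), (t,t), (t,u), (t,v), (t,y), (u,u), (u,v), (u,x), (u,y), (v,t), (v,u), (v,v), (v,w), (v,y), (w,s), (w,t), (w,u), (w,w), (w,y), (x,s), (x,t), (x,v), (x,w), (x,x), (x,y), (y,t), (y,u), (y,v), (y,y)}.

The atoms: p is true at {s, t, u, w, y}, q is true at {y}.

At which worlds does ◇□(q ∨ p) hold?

s: successors {t, u, w, y}; □(q ∨ p) there: t:F, u:F, w:T, y:F. ✓
t: successors {s, t, u, v, y}; □(q ∨ p) there: s:T, t:F, u:F, v:F, y:F. ✓
u: successors {u, v, x, y}; □(q ∨ p) there: u:F, v:F, x:F, y:F. ✗
v: successors {t, u, v, w, y}; □(q ∨ p) there: t:F, u:F, v:F, w:T, y:F. ✓
w: successors {s, t, u, w, y}; □(q ∨ p) there: s:T, t:F, u:F, w:T, y:F. ✓
x: successors {s, t, v, w, x, y}; □(q ∨ p) there: s:T, t:F, v:F, w:T, x:F, y:F. ✓
y: successors {t, u, v, y}; □(q ∨ p) there: t:F, u:F, v:F, y:F. ✗

{s, t, v, w, x}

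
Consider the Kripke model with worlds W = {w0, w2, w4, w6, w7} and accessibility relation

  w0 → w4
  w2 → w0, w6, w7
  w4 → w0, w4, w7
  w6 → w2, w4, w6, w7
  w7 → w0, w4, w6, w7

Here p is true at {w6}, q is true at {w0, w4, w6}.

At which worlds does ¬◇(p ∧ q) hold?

{w0, w4}

w0: ◇(p ∧ q) is F. ✓
w2: ◇(p ∧ q) is T. ✗
w4: ◇(p ∧ q) is F. ✓
w6: ◇(p ∧ q) is T. ✗
w7: ◇(p ∧ q) is T. ✗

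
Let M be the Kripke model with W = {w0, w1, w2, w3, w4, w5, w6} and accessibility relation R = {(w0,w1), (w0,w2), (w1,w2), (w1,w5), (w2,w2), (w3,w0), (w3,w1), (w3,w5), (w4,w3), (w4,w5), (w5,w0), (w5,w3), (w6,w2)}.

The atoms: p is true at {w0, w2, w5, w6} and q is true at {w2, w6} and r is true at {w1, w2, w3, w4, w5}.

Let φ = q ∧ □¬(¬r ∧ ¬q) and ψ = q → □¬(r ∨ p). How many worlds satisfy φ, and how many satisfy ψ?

2 and 5

For q ∧ □¬(¬r ∧ ¬q):
w0: q is F, □¬(¬r ∧ ¬q) is T. ✗
w1: q is F, □¬(¬r ∧ ¬q) is T. ✗
w2: q is T, □¬(¬r ∧ ¬q) is T. ✓
w3: q is F, □¬(¬r ∧ ¬q) is F. ✗
w4: q is F, □¬(¬r ∧ ¬q) is T. ✗
w5: q is F, □¬(¬r ∧ ¬q) is F. ✗
w6: q is T, □¬(¬r ∧ ¬q) is T. ✓
— 2 worlds.
For q → □¬(r ∨ p):
w0: q is F, □¬(r ∨ p) is F. ✓
w1: q is F, □¬(r ∨ p) is F. ✓
w2: q is T, □¬(r ∨ p) is F. ✗
w3: q is F, □¬(r ∨ p) is F. ✓
w4: q is F, □¬(r ∨ p) is F. ✓
w5: q is F, □¬(r ∨ p) is F. ✓
w6: q is T, □¬(r ∨ p) is F. ✗
— 5 worlds.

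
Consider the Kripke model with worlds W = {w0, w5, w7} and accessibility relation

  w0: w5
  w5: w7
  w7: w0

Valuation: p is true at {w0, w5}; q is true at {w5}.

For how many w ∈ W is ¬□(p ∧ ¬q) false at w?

1

w0: □(p ∧ ¬q) is F. ✓
w5: □(p ∧ ¬q) is F. ✓
w7: □(p ∧ ¬q) is T. ✗
Satisfying worlds: {w0, w5}.
So ¬□(p ∧ ¬q) fails at the other 1 world.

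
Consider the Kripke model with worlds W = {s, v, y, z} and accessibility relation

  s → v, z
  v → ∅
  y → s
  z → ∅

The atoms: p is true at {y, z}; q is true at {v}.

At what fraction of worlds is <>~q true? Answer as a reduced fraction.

1/2

s: successors {v, z}; ~q there: v:F, z:T. ✓
v: no successors, so <>~q fails. ✗
y: successors {s}; ~q there: s:T. ✓
z: no successors, so <>~q fails. ✗
That's 2 of 4 worlds, so 2/4 = 1/2.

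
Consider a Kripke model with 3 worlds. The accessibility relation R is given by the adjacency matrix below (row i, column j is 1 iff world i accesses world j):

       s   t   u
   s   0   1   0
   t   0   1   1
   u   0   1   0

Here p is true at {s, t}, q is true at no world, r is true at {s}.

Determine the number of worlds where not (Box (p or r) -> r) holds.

1

s: Box (p or r) -> r is T. ✗
t: Box (p or r) -> r is T. ✗
u: Box (p or r) -> r is F. ✓
Satisfying worlds: {u}.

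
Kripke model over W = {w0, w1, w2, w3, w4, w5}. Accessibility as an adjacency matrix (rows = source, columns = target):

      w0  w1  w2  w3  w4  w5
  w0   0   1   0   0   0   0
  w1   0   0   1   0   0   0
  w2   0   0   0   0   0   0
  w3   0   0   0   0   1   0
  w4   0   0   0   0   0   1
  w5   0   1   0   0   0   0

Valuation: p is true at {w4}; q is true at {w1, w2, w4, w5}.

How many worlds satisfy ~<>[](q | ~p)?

w0: <>[](q | ~p) is T. ✗
w1: <>[](q | ~p) is T. ✗
w2: <>[](q | ~p) is F. ✓
w3: <>[](q | ~p) is T. ✗
w4: <>[](q | ~p) is T. ✗
w5: <>[](q | ~p) is T. ✗
Satisfying worlds: {w2}.

1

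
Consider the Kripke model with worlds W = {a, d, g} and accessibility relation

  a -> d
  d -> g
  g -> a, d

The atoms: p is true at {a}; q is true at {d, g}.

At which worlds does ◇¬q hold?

a: successors {d}; ¬q there: d:F. ✗
d: successors {g}; ¬q there: g:F. ✗
g: successors {a, d}; ¬q there: a:T, d:F. ✓

{g}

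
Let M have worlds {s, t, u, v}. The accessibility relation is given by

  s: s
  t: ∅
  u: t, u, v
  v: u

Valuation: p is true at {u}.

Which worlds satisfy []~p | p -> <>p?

{u, v}

s: []~p | p is T, <>p is F. ✗
t: []~p | p is T, <>p is F. ✗
u: []~p | p is T, <>p is T. ✓
v: []~p | p is F, <>p is T. ✓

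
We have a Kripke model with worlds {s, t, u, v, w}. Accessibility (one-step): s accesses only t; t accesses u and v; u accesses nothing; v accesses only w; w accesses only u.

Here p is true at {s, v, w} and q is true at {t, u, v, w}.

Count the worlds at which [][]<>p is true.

s: successors {t}; []<>p there: t:F. ✗
t: successors {u, v}; []<>p there: u:T, v:F. ✗
u: no successors, so [][]<>p holds vacuously. ✓
v: successors {w}; []<>p there: w:F. ✗
w: successors {u}; []<>p there: u:T. ✓
Satisfying worlds: {u, w}.

2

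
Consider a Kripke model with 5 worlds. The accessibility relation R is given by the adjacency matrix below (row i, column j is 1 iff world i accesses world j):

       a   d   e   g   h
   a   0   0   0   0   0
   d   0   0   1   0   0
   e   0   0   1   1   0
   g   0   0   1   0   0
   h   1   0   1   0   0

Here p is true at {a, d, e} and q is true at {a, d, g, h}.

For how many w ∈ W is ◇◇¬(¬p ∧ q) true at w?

4

a: no successors, so ◇◇¬(¬p ∧ q) fails. ✗
d: successors {e}; ◇¬(¬p ∧ q) there: e:T. ✓
e: successors {e, g}; ◇¬(¬p ∧ q) there: e:T, g:T. ✓
g: successors {e}; ◇¬(¬p ∧ q) there: e:T. ✓
h: successors {a, e}; ◇¬(¬p ∧ q) there: a:F, e:T. ✓
Satisfying worlds: {d, e, g, h}.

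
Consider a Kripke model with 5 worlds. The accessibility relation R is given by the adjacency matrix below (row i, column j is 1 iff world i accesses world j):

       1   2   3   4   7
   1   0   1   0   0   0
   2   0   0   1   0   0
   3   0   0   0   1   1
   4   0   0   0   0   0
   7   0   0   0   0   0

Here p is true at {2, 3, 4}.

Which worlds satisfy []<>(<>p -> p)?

1: successors {2}; <>(<>p -> p) there: 2:T. ✓
2: successors {3}; <>(<>p -> p) there: 3:T. ✓
3: successors {4, 7}; <>(<>p -> p) there: 4:F, 7:F. ✗
4: no successors, so []<>(<>p -> p) holds vacuously. ✓
7: no successors, so []<>(<>p -> p) holds vacuously. ✓

{1, 2, 4, 7}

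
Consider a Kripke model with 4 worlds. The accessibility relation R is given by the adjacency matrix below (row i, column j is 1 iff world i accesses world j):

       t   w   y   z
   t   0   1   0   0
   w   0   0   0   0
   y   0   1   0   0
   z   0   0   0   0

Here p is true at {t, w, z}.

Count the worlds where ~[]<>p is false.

2

t: []<>p is F. ✓
w: []<>p is T. ✗
y: []<>p is F. ✓
z: []<>p is T. ✗
Satisfying worlds: {t, y}.
So ~[]<>p fails at the other 2 worlds.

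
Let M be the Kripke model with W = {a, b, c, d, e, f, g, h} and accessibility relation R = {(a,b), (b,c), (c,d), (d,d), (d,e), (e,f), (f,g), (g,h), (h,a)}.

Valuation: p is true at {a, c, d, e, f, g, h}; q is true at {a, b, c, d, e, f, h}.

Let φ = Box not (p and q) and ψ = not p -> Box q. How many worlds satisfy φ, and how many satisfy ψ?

For Box not (p and q):
a: successors {b}; not (p and q) there: b:T. ✓
b: successors {c}; not (p and q) there: c:F. ✗
c: successors {d}; not (p and q) there: d:F. ✗
d: successors {d, e}; not (p and q) there: d:F, e:F. ✗
e: successors {f}; not (p and q) there: f:F. ✗
f: successors {g}; not (p and q) there: g:T. ✓
g: successors {h}; not (p and q) there: h:F. ✗
h: successors {a}; not (p and q) there: a:F. ✗
— 2 worlds.
For not p -> Box q:
a: not p is F, Box q is T. ✓
b: not p is T, Box q is T. ✓
c: not p is F, Box q is T. ✓
d: not p is F, Box q is T. ✓
e: not p is F, Box q is T. ✓
f: not p is F, Box q is F. ✓
g: not p is F, Box q is T. ✓
h: not p is F, Box q is T. ✓
— 8 worlds.

2 and 8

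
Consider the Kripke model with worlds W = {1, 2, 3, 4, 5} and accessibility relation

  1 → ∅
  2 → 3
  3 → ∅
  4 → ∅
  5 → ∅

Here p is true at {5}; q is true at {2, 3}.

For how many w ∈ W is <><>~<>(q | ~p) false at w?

5

1: no successors, so <><>~<>(q | ~p) fails. ✗
2: successors {3}; <>~<>(q | ~p) there: 3:F. ✗
3: no successors, so <><>~<>(q | ~p) fails. ✗
4: no successors, so <><>~<>(q | ~p) fails. ✗
5: no successors, so <><>~<>(q | ~p) fails. ✗
Satisfying worlds: ∅.
So <><>~<>(q | ~p) fails at the other 5 worlds.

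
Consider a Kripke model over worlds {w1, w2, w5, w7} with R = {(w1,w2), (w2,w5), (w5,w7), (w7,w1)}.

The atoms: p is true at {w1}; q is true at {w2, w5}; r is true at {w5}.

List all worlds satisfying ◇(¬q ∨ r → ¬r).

{w1, w5, w7}

w1: successors {w2}; ¬q ∨ r → ¬r there: w2:T. ✓
w2: successors {w5}; ¬q ∨ r → ¬r there: w5:F. ✗
w5: successors {w7}; ¬q ∨ r → ¬r there: w7:T. ✓
w7: successors {w1}; ¬q ∨ r → ¬r there: w1:T. ✓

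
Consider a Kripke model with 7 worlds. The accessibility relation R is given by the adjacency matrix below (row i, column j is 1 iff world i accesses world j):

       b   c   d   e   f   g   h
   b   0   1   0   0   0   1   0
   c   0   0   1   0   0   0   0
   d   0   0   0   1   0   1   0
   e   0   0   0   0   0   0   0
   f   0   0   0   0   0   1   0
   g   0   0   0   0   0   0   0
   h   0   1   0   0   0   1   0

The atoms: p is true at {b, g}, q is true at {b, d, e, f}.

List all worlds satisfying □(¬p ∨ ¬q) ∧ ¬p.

{c, d, e, f, h}

b: □(¬p ∨ ¬q) is T, ¬p is F. ✗
c: □(¬p ∨ ¬q) is T, ¬p is T. ✓
d: □(¬p ∨ ¬q) is T, ¬p is T. ✓
e: □(¬p ∨ ¬q) is T, ¬p is T. ✓
f: □(¬p ∨ ¬q) is T, ¬p is T. ✓
g: □(¬p ∨ ¬q) is T, ¬p is F. ✗
h: □(¬p ∨ ¬q) is T, ¬p is T. ✓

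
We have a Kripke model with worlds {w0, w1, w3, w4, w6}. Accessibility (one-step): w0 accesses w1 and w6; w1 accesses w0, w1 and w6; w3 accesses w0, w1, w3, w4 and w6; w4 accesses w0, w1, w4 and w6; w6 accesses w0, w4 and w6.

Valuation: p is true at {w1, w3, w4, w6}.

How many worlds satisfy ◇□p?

w0: successors {w1, w6}; □p there: w1:F, w6:F. ✗
w1: successors {w0, w1, w6}; □p there: w0:T, w1:F, w6:F. ✓
w3: successors {w0, w1, w3, w4, w6}; □p there: w0:T, w1:F, w3:F, w4:F, w6:F. ✓
w4: successors {w0, w1, w4, w6}; □p there: w0:T, w1:F, w4:F, w6:F. ✓
w6: successors {w0, w4, w6}; □p there: w0:T, w4:F, w6:F. ✓
Satisfying worlds: {w1, w3, w4, w6}.

4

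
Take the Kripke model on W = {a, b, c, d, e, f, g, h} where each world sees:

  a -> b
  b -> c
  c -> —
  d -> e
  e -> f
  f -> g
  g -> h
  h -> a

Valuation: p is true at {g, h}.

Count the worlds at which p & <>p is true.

a: p is F, <>p is F. ✗
b: p is F, <>p is F. ✗
c: p is F, <>p is F. ✗
d: p is F, <>p is F. ✗
e: p is F, <>p is F. ✗
f: p is F, <>p is T. ✗
g: p is T, <>p is T. ✓
h: p is T, <>p is F. ✗
Satisfying worlds: {g}.

1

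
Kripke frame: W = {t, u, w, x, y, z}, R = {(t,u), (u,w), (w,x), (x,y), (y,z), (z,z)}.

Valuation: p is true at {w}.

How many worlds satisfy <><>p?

1

t: successors {u}; <>p there: u:T. ✓
u: successors {w}; <>p there: w:F. ✗
w: successors {x}; <>p there: x:F. ✗
x: successors {y}; <>p there: y:F. ✗
y: successors {z}; <>p there: z:F. ✗
z: successors {z}; <>p there: z:F. ✗
Satisfying worlds: {t}.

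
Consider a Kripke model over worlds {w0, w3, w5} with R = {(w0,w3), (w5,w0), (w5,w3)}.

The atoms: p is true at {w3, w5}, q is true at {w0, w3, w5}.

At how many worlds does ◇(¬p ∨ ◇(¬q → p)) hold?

1

w0: successors {w3}; ¬p ∨ ◇(¬q → p) there: w3:F. ✗
w3: no successors, so ◇(¬p ∨ ◇(¬q → p)) fails. ✗
w5: successors {w0, w3}; ¬p ∨ ◇(¬q → p) there: w0:T, w3:F. ✓
Satisfying worlds: {w5}.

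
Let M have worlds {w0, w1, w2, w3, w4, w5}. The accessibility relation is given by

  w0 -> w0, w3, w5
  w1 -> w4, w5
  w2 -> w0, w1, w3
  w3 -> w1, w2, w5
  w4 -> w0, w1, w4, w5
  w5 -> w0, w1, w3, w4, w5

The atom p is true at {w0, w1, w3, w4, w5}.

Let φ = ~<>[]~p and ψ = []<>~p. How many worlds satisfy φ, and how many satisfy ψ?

For ~<>[]~p:
w0: <>[]~p is F. ✓
w1: <>[]~p is F. ✓
w2: <>[]~p is F. ✓
w3: <>[]~p is F. ✓
w4: <>[]~p is F. ✓
w5: <>[]~p is F. ✓
— 6 worlds.
For []<>~p:
w0: successors {w0, w3, w5}; <>~p there: w0:F, w3:T, w5:F. ✗
w1: successors {w4, w5}; <>~p there: w4:F, w5:F. ✗
w2: successors {w0, w1, w3}; <>~p there: w0:F, w1:F, w3:T. ✗
w3: successors {w1, w2, w5}; <>~p there: w1:F, w2:F, w5:F. ✗
w4: successors {w0, w1, w4, w5}; <>~p there: w0:F, w1:F, w4:F, w5:F. ✗
w5: successors {w0, w1, w3, w4, w5}; <>~p there: w0:F, w1:F, w3:T, w4:F, w5:F. ✗
— 0 worlds.

6 and 0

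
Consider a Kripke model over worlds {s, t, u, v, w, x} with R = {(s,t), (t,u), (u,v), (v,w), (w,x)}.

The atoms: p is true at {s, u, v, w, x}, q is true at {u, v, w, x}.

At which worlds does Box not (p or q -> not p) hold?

s: successors {t}; not (p or q -> not p) there: t:F. ✗
t: successors {u}; not (p or q -> not p) there: u:T. ✓
u: successors {v}; not (p or q -> not p) there: v:T. ✓
v: successors {w}; not (p or q -> not p) there: w:T. ✓
w: successors {x}; not (p or q -> not p) there: x:T. ✓
x: no successors, so Box not (p or q -> not p) holds vacuously. ✓

{t, u, v, w, x}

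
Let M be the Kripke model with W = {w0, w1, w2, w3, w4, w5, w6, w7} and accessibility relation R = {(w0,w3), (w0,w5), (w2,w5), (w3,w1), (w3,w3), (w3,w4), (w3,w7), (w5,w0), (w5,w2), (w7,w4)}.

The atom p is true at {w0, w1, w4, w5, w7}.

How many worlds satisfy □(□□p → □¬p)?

7

w0: successors {w3, w5}; □□p → □¬p there: w3:T, w5:T. ✓
w1: no successors, so □(□□p → □¬p) holds vacuously. ✓
w2: successors {w5}; □□p → □¬p there: w5:T. ✓
w3: successors {w1, w3, w4, w7}; □□p → □¬p there: w1:T, w3:T, w4:T, w7:F. ✗
w4: no successors, so □(□□p → □¬p) holds vacuously. ✓
w5: successors {w0, w2}; □□p → □¬p there: w0:T, w2:T. ✓
w6: no successors, so □(□□p → □¬p) holds vacuously. ✓
w7: successors {w4}; □□p → □¬p there: w4:T. ✓
Satisfying worlds: {w0, w1, w2, w4, w5, w6, w7}.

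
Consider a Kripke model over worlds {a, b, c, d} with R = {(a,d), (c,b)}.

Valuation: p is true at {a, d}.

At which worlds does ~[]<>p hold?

{a, c}

a: []<>p is F. ✓
b: []<>p is T. ✗
c: []<>p is F. ✓
d: []<>p is T. ✗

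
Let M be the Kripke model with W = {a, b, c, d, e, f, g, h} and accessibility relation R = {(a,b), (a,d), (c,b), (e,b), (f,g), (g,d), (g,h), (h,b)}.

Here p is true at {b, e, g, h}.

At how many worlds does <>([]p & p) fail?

3

a: successors {b, d}; []p & p there: b:T, d:F. ✓
b: no successors, so <>([]p & p) fails. ✗
c: successors {b}; []p & p there: b:T. ✓
d: no successors, so <>([]p & p) fails. ✗
e: successors {b}; []p & p there: b:T. ✓
f: successors {g}; []p & p there: g:F. ✗
g: successors {d, h}; []p & p there: d:F, h:T. ✓
h: successors {b}; []p & p there: b:T. ✓
Satisfying worlds: {a, c, e, g, h}.
So <>([]p & p) fails at the other 3 worlds.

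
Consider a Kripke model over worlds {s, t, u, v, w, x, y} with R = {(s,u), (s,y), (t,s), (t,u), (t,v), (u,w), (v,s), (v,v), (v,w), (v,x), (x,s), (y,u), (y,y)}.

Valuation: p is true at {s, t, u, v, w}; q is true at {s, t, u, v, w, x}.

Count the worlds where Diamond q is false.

1

s: successors {u, y}; q there: u:T, y:F. ✓
t: successors {s, u, v}; q there: s:T, u:T, v:T. ✓
u: successors {w}; q there: w:T. ✓
v: successors {s, v, w, x}; q there: s:T, v:T, w:T, x:T. ✓
w: no successors, so Diamond q fails. ✗
x: successors {s}; q there: s:T. ✓
y: successors {u, y}; q there: u:T, y:F. ✓
Satisfying worlds: {s, t, u, v, x, y}.
So Diamond q fails at the other 1 world.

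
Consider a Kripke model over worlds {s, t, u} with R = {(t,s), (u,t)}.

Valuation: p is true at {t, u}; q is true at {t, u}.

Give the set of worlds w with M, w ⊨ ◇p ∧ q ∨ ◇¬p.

{t, u}

s: ◇p ∧ q is F, ◇¬p is F. ✗
t: ◇p ∧ q is F, ◇¬p is T. ✓
u: ◇p ∧ q is T, ◇¬p is F. ✓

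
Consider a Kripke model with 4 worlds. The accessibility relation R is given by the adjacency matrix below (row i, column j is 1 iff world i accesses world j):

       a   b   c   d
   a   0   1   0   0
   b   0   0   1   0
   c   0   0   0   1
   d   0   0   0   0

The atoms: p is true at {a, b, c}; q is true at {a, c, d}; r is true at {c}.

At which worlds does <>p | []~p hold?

a: <>p is T, []~p is F. ✓
b: <>p is T, []~p is F. ✓
c: <>p is F, []~p is T. ✓
d: <>p is F, []~p is T. ✓

{a, b, c, d}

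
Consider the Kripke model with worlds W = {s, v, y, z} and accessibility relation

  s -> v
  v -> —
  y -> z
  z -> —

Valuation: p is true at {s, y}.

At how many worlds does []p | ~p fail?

s: []p is F, ~p is F. ✗
v: []p is T, ~p is T. ✓
y: []p is F, ~p is F. ✗
z: []p is T, ~p is T. ✓
Satisfying worlds: {v, z}.
So []p | ~p fails at the other 2 worlds.

2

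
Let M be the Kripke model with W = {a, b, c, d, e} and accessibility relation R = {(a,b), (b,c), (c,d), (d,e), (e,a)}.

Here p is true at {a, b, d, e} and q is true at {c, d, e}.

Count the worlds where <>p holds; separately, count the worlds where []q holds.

4 and 3

For <>p:
a: successors {b}; p there: b:T. ✓
b: successors {c}; p there: c:F. ✗
c: successors {d}; p there: d:T. ✓
d: successors {e}; p there: e:T. ✓
e: successors {a}; p there: a:T. ✓
— 4 worlds.
For []q:
a: successors {b}; q there: b:F. ✗
b: successors {c}; q there: c:T. ✓
c: successors {d}; q there: d:T. ✓
d: successors {e}; q there: e:T. ✓
e: successors {a}; q there: a:F. ✗
— 3 worlds.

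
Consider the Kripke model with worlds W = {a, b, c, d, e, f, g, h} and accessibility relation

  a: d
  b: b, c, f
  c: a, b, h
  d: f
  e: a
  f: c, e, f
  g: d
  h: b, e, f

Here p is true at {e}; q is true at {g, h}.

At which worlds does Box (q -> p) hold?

a: successors {d}; q -> p there: d:T. ✓
b: successors {b, c, f}; q -> p there: b:T, c:T, f:T. ✓
c: successors {a, b, h}; q -> p there: a:T, b:T, h:F. ✗
d: successors {f}; q -> p there: f:T. ✓
e: successors {a}; q -> p there: a:T. ✓
f: successors {c, e, f}; q -> p there: c:T, e:T, f:T. ✓
g: successors {d}; q -> p there: d:T. ✓
h: successors {b, e, f}; q -> p there: b:T, e:T, f:T. ✓

{a, b, d, e, f, g, h}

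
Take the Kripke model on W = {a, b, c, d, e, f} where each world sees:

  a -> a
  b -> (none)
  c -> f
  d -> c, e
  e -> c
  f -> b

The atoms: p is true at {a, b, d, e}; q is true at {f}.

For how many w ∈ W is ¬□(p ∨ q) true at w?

2

a: □(p ∨ q) is T. ✗
b: □(p ∨ q) is T. ✗
c: □(p ∨ q) is T. ✗
d: □(p ∨ q) is F. ✓
e: □(p ∨ q) is F. ✓
f: □(p ∨ q) is T. ✗
Satisfying worlds: {d, e}.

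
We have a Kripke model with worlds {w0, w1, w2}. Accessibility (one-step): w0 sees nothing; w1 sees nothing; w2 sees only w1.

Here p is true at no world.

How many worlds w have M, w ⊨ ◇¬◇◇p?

w0: no successors, so ◇¬◇◇p fails. ✗
w1: no successors, so ◇¬◇◇p fails. ✗
w2: successors {w1}; ¬◇◇p there: w1:T. ✓
Satisfying worlds: {w2}.

1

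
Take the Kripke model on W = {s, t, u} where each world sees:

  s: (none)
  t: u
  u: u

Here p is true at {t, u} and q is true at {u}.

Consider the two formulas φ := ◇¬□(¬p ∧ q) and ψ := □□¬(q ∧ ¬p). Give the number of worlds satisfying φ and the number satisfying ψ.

2 and 3

For ◇¬□(¬p ∧ q):
s: no successors, so ◇¬□(¬p ∧ q) fails. ✗
t: successors {u}; ¬□(¬p ∧ q) there: u:T. ✓
u: successors {u}; ¬□(¬p ∧ q) there: u:T. ✓
— 2 worlds.
For □□¬(q ∧ ¬p):
s: no successors, so □□¬(q ∧ ¬p) holds vacuously. ✓
t: successors {u}; □¬(q ∧ ¬p) there: u:T. ✓
u: successors {u}; □¬(q ∧ ¬p) there: u:T. ✓
— 3 worlds.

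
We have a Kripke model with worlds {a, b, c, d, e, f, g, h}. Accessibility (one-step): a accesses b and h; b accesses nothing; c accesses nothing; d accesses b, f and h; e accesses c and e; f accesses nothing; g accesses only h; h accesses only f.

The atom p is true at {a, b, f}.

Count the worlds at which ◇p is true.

3

a: successors {b, h}; p there: b:T, h:F. ✓
b: no successors, so ◇p fails. ✗
c: no successors, so ◇p fails. ✗
d: successors {b, f, h}; p there: b:T, f:T, h:F. ✓
e: successors {c, e}; p there: c:F, e:F. ✗
f: no successors, so ◇p fails. ✗
g: successors {h}; p there: h:F. ✗
h: successors {f}; p there: f:T. ✓
Satisfying worlds: {a, d, h}.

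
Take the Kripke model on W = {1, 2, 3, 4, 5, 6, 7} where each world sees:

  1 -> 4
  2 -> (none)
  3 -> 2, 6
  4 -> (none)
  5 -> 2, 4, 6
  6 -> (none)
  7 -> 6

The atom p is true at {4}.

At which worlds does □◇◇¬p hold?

1: successors {4}; ◇◇¬p there: 4:F. ✗
2: no successors, so □◇◇¬p holds vacuously. ✓
3: successors {2, 6}; ◇◇¬p there: 2:F, 6:F. ✗
4: no successors, so □◇◇¬p holds vacuously. ✓
5: successors {2, 4, 6}; ◇◇¬p there: 2:F, 4:F, 6:F. ✗
6: no successors, so □◇◇¬p holds vacuously. ✓
7: successors {6}; ◇◇¬p there: 6:F. ✗

{2, 4, 6}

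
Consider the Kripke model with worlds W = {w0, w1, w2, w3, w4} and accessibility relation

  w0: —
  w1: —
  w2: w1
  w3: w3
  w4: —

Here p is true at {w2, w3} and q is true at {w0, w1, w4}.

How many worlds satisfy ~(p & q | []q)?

1

w0: p & q | []q is T. ✗
w1: p & q | []q is T. ✗
w2: p & q | []q is T. ✗
w3: p & q | []q is F. ✓
w4: p & q | []q is T. ✗
Satisfying worlds: {w3}.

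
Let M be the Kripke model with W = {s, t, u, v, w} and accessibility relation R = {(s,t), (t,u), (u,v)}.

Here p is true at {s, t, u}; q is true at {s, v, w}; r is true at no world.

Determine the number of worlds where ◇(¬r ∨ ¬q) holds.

3

s: successors {t}; ¬r ∨ ¬q there: t:T. ✓
t: successors {u}; ¬r ∨ ¬q there: u:T. ✓
u: successors {v}; ¬r ∨ ¬q there: v:T. ✓
v: no successors, so ◇(¬r ∨ ¬q) fails. ✗
w: no successors, so ◇(¬r ∨ ¬q) fails. ✗
Satisfying worlds: {s, t, u}.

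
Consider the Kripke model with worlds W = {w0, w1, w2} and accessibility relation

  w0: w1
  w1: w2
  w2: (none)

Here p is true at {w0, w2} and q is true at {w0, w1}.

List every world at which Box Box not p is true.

w0: successors {w1}; Box not p there: w1:F. ✗
w1: successors {w2}; Box not p there: w2:T. ✓
w2: no successors, so Box Box not p holds vacuously. ✓

{w1, w2}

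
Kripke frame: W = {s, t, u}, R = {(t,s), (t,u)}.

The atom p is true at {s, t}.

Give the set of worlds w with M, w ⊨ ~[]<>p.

s: []<>p is T. ✗
t: []<>p is F. ✓
u: []<>p is T. ✗

{t}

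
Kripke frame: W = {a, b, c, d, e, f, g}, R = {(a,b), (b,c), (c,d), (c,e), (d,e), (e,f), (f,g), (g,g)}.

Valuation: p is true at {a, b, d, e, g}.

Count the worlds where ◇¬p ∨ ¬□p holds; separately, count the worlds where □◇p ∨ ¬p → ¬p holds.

2 and 4

For ◇¬p ∨ ¬□p:
a: ◇¬p is F, ¬□p is F. ✗
b: ◇¬p is T, ¬□p is T. ✓
c: ◇¬p is F, ¬□p is F. ✗
d: ◇¬p is F, ¬□p is F. ✗
e: ◇¬p is T, ¬□p is T. ✓
f: ◇¬p is F, ¬□p is F. ✗
g: ◇¬p is F, ¬□p is F. ✗
— 2 worlds.
For □◇p ∨ ¬p → ¬p:
a: □◇p ∨ ¬p is F, ¬p is F. ✓
b: □◇p ∨ ¬p is T, ¬p is F. ✗
c: □◇p ∨ ¬p is T, ¬p is T. ✓
d: □◇p ∨ ¬p is F, ¬p is F. ✓
e: □◇p ∨ ¬p is T, ¬p is F. ✗
f: □◇p ∨ ¬p is T, ¬p is T. ✓
g: □◇p ∨ ¬p is T, ¬p is F. ✗
— 4 worlds.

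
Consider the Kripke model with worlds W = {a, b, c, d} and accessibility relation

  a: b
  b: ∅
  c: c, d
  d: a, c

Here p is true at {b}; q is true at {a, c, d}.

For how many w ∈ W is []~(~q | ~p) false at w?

3

a: successors {b}; ~(~q | ~p) there: b:F. ✗
b: no successors, so []~(~q | ~p) holds vacuously. ✓
c: successors {c, d}; ~(~q | ~p) there: c:F, d:F. ✗
d: successors {a, c}; ~(~q | ~p) there: a:F, c:F. ✗
Satisfying worlds: {b}.
So []~(~q | ~p) fails at the other 3 worlds.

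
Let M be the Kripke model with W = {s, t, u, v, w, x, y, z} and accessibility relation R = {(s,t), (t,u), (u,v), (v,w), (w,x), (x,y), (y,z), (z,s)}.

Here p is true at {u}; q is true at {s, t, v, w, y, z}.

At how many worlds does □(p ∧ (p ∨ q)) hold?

s: successors {t}; p ∧ (p ∨ q) there: t:F. ✗
t: successors {u}; p ∧ (p ∨ q) there: u:T. ✓
u: successors {v}; p ∧ (p ∨ q) there: v:F. ✗
v: successors {w}; p ∧ (p ∨ q) there: w:F. ✗
w: successors {x}; p ∧ (p ∨ q) there: x:F. ✗
x: successors {y}; p ∧ (p ∨ q) there: y:F. ✗
y: successors {z}; p ∧ (p ∨ q) there: z:F. ✗
z: successors {s}; p ∧ (p ∨ q) there: s:F. ✗
Satisfying worlds: {t}.

1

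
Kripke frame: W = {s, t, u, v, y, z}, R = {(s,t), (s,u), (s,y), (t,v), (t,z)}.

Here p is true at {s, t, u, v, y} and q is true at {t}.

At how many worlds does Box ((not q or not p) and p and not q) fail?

2

s: successors {t, u, y}; (not q or not p) and p and not q there: t:F, u:T, y:T. ✗
t: successors {v, z}; (not q or not p) and p and not q there: v:T, z:F. ✗
u: no successors, so Box ((not q or not p) and p and not q) holds vacuously. ✓
v: no successors, so Box ((not q or not p) and p and not q) holds vacuously. ✓
y: no successors, so Box ((not q or not p) and p and not q) holds vacuously. ✓
z: no successors, so Box ((not q or not p) and p and not q) holds vacuously. ✓
Satisfying worlds: {u, v, y, z}.
So Box ((not q or not p) and p and not q) fails at the other 2 worlds.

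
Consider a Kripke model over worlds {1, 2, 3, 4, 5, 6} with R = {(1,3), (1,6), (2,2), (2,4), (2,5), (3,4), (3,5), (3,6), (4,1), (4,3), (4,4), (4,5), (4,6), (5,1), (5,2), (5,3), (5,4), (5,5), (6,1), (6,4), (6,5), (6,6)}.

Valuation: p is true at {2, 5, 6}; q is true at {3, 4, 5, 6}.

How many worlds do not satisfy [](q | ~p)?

1: successors {3, 6}; q | ~p there: 3:T, 6:T. ✓
2: successors {2, 4, 5}; q | ~p there: 2:F, 4:T, 5:T. ✗
3: successors {4, 5, 6}; q | ~p there: 4:T, 5:T, 6:T. ✓
4: successors {1, 3, 4, 5, 6}; q | ~p there: 1:T, 3:T, 4:T, 5:T, 6:T. ✓
5: successors {1, 2, 3, 4, 5}; q | ~p there: 1:T, 2:F, 3:T, 4:T, 5:T. ✗
6: successors {1, 4, 5, 6}; q | ~p there: 1:T, 4:T, 5:T, 6:T. ✓
Satisfying worlds: {1, 3, 4, 6}.
So [](q | ~p) fails at the other 2 worlds.

2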